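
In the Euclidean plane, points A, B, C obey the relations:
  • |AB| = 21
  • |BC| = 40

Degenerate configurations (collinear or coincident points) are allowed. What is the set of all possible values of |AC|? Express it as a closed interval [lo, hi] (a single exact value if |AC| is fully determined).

|AC| ∈ [19, 61]  (≈ [19.0000, 61.0000])

|AB| ∈ {21}
|BC| ∈ {40}
|AC| ∈ [19, 61]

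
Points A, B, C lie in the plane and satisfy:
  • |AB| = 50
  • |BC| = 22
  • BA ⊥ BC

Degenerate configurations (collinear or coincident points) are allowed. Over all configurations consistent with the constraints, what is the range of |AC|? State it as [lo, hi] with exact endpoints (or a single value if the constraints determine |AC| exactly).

|AC| = 2·√(746)  (≈ 54.6260)

|AB| ∈ {50}
|BC| ∈ {22}
|AC| ∈ {2·√(746)}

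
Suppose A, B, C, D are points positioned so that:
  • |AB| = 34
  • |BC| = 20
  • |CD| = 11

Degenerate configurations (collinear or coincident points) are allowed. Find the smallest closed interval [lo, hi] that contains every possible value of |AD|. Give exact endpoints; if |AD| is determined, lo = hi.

|AD| ∈ [3, 65]  (≈ [3.0000, 65.0000])

|AB| ∈ {34}
|BC| ∈ {20}
|CD| ∈ {11}
|AC| ∈ [14, 54]
|BD| ∈ [9, 31]
|AD| ∈ [3, 65]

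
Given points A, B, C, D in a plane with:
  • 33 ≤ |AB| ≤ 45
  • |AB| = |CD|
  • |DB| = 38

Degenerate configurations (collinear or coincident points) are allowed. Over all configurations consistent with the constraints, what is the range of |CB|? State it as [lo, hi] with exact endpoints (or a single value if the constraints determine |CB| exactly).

|CB| ∈ [0, 83]  (≈ [0.0000, 83.0000])

|AB| ∈ [33, 45]
|BD| ∈ {38}
|CD| ∈ [33, 45]
|AD| ∈ [0, 83]
|BC| ∈ [0, 83]
|AC| ∈ [0, 128]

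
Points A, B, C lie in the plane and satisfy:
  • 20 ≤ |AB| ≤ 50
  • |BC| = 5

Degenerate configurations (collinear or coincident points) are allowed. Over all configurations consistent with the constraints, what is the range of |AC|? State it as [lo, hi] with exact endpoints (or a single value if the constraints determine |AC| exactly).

|AB| ∈ [20, 50]
|BC| ∈ {5}
|AC| ∈ [15, 55]

|AC| ∈ [15, 55]  (≈ [15.0000, 55.0000])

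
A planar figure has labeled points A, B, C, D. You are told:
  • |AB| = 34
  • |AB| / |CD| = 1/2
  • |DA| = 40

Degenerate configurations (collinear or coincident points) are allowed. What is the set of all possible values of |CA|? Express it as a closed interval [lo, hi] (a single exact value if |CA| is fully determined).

|CA| ∈ [28, 108]  (≈ [28.0000, 108.0000])

|AB| ∈ {34}
|AD| ∈ {40}
|CD| ∈ {68}
|BD| ∈ [6, 74]
|AC| ∈ [28, 108]
|BC| ∈ [0, 142]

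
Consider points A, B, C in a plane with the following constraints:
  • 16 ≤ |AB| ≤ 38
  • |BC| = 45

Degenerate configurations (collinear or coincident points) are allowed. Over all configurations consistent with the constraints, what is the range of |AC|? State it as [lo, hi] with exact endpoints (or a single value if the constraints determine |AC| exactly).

|AC| ∈ [7, 83]  (≈ [7.0000, 83.0000])

|AB| ∈ [16, 38]
|BC| ∈ {45}
|AC| ∈ [7, 83]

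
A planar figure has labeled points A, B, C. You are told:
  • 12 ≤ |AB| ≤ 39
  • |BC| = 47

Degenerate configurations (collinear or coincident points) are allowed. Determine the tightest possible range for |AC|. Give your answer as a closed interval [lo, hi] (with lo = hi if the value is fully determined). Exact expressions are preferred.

|AC| ∈ [8, 86]  (≈ [8.0000, 86.0000])

|AB| ∈ [12, 39]
|BC| ∈ {47}
|AC| ∈ [8, 86]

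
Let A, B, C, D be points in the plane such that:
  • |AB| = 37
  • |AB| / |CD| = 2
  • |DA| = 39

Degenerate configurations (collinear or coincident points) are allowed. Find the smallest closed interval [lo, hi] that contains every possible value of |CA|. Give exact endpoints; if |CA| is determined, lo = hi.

|CA| ∈ [41/2, 115/2]  (≈ [20.5000, 57.5000])

|AB| ∈ {37}
|AD| ∈ {39}
|CD| ∈ {37/2}
|BD| ∈ [2, 76]
|AC| ∈ [41/2, 115/2]
|BC| ∈ [0, 189/2]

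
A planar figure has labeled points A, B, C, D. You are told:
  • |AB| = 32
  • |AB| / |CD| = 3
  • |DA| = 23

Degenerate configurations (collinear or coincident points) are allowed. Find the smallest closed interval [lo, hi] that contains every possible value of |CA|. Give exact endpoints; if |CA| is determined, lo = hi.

|AB| ∈ {32}
|AD| ∈ {23}
|CD| ∈ {32/3}
|BD| ∈ [9, 55]
|AC| ∈ [37/3, 101/3]
|BC| ∈ [0, 197/3]

|CA| ∈ [37/3, 101/3]  (≈ [12.3333, 33.6667])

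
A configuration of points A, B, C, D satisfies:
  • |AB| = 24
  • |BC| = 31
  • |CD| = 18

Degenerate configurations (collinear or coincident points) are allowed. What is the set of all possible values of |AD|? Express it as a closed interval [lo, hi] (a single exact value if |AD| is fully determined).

|AD| ∈ [0, 73]  (≈ [0.0000, 73.0000])

|AB| ∈ {24}
|BC| ∈ {31}
|CD| ∈ {18}
|AC| ∈ [7, 55]
|BD| ∈ [13, 49]
|AD| ∈ [0, 73]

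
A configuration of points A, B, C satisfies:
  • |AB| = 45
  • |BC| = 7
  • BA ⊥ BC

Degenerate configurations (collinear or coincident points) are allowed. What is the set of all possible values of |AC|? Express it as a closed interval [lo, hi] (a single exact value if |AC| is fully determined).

|AC| = √(2074)  (≈ 45.5412)

|AB| ∈ {45}
|BC| ∈ {7}
|AC| ∈ {√(2074)}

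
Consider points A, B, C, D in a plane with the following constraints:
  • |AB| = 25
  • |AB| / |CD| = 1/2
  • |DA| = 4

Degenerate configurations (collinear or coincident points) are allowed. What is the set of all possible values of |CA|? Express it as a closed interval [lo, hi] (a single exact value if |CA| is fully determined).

|CA| ∈ [46, 54]  (≈ [46.0000, 54.0000])

|AB| ∈ {25}
|AD| ∈ {4}
|CD| ∈ {50}
|BD| ∈ [21, 29]
|AC| ∈ [46, 54]
|BC| ∈ [21, 79]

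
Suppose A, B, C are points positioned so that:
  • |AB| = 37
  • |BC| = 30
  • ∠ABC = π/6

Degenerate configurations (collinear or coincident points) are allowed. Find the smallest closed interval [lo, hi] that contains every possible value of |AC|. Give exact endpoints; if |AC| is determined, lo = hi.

|AB| ∈ {37}
|BC| ∈ {30}
|AC| ∈ {√(2269 - 1110·√(3))}

|AC| = √(2269 - 1110·√(3))  (≈ 18.6125)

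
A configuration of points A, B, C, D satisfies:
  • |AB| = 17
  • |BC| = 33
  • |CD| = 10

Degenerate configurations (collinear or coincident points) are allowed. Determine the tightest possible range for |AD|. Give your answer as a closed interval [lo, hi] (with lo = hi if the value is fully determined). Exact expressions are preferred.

|AB| ∈ {17}
|BC| ∈ {33}
|CD| ∈ {10}
|AC| ∈ [16, 50]
|BD| ∈ [23, 43]
|AD| ∈ [6, 60]

|AD| ∈ [6, 60]  (≈ [6.0000, 60.0000])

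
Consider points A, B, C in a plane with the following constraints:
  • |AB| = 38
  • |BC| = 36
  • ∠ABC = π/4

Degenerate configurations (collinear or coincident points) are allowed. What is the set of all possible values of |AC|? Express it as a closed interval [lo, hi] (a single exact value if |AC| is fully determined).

|AC| = 2·√(685 - 342·√(2))  (≈ 28.3788)

|AB| ∈ {38}
|BC| ∈ {36}
|AC| ∈ {2·√(685 - 342·√(2))}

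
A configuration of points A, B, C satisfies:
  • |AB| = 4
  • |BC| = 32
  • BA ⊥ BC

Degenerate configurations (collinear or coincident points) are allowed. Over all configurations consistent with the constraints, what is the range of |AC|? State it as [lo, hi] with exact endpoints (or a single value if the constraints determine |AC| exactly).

|AB| ∈ {4}
|BC| ∈ {32}
|AC| ∈ {4·√(65)}

|AC| = 4·√(65)  (≈ 32.2490)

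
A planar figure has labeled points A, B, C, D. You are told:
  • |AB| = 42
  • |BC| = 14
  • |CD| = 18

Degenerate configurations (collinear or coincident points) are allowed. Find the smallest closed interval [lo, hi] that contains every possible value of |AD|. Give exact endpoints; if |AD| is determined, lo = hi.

|AD| ∈ [10, 74]  (≈ [10.0000, 74.0000])

|AB| ∈ {42}
|BC| ∈ {14}
|CD| ∈ {18}
|AC| ∈ [28, 56]
|BD| ∈ [4, 32]
|AD| ∈ [10, 74]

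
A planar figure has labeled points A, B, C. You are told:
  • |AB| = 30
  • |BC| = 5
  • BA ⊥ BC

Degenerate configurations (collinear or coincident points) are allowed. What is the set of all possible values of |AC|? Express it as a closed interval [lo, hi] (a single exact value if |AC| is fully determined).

|AB| ∈ {30}
|BC| ∈ {5}
|AC| ∈ {5·√(37)}

|AC| = 5·√(37)  (≈ 30.4138)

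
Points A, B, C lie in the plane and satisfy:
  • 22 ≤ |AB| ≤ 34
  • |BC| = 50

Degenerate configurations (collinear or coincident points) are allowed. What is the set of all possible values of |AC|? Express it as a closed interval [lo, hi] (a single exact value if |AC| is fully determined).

|AB| ∈ [22, 34]
|BC| ∈ {50}
|AC| ∈ [16, 84]

|AC| ∈ [16, 84]  (≈ [16.0000, 84.0000])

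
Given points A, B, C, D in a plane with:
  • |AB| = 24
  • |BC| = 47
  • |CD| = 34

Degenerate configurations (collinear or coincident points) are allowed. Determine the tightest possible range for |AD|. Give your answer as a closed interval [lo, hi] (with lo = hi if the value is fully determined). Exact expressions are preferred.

|AD| ∈ [0, 105]  (≈ [0.0000, 105.0000])

|AB| ∈ {24}
|BC| ∈ {47}
|CD| ∈ {34}
|AC| ∈ [23, 71]
|BD| ∈ [13, 81]
|AD| ∈ [0, 105]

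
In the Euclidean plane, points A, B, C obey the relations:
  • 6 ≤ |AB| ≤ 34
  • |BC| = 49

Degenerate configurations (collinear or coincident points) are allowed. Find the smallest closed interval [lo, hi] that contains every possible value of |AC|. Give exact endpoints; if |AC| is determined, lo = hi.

|AC| ∈ [15, 83]  (≈ [15.0000, 83.0000])

|AB| ∈ [6, 34]
|BC| ∈ {49}
|AC| ∈ [15, 83]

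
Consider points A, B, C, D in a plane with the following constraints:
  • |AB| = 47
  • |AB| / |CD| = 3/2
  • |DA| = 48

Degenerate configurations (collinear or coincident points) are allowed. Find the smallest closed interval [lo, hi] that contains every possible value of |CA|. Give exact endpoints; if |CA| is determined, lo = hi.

|CA| ∈ [50/3, 238/3]  (≈ [16.6667, 79.3333])

|AB| ∈ {47}
|AD| ∈ {48}
|CD| ∈ {94/3}
|BD| ∈ [1, 95]
|AC| ∈ [50/3, 238/3]
|BC| ∈ [0, 379/3]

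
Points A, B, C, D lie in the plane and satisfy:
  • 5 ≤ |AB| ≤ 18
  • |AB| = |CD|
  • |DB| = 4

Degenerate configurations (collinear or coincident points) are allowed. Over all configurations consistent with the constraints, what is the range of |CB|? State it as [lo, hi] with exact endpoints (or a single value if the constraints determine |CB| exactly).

|CB| ∈ [1, 22]  (≈ [1.0000, 22.0000])

|AB| ∈ [5, 18]
|BD| ∈ {4}
|CD| ∈ [5, 18]
|AD| ∈ [1, 22]
|BC| ∈ [1, 22]
|AC| ∈ [0, 40]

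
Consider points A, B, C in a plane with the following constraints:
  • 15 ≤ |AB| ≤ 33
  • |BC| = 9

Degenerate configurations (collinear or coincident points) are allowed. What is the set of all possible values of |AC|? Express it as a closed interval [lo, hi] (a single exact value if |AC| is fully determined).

|AC| ∈ [6, 42]  (≈ [6.0000, 42.0000])

|AB| ∈ [15, 33]
|BC| ∈ {9}
|AC| ∈ [6, 42]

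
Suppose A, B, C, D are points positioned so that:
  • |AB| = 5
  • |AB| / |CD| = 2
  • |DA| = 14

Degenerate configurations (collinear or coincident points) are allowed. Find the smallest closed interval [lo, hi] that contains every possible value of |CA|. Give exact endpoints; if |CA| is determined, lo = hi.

|CA| ∈ [23/2, 33/2]  (≈ [11.5000, 16.5000])

|AB| ∈ {5}
|AD| ∈ {14}
|CD| ∈ {5/2}
|BD| ∈ [9, 19]
|AC| ∈ [23/2, 33/2]
|BC| ∈ [13/2, 43/2]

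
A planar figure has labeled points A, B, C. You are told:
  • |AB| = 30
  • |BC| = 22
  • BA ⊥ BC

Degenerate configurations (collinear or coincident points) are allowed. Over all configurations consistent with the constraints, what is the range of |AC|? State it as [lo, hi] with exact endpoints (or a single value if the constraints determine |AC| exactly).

|AC| = 2·√(346)  (≈ 37.2022)

|AB| ∈ {30}
|BC| ∈ {22}
|AC| ∈ {2·√(346)}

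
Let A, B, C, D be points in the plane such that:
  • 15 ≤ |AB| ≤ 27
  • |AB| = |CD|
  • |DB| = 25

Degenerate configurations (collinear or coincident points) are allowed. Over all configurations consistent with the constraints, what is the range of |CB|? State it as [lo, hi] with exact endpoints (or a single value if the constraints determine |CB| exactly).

|CB| ∈ [0, 52]  (≈ [0.0000, 52.0000])

|AB| ∈ [15, 27]
|BD| ∈ {25}
|CD| ∈ [15, 27]
|AD| ∈ [0, 52]
|BC| ∈ [0, 52]
|AC| ∈ [0, 79]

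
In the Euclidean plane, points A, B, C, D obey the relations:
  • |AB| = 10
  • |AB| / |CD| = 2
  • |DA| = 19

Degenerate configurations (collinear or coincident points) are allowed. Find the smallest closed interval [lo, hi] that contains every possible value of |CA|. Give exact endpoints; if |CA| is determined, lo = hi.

|CA| ∈ [14, 24]  (≈ [14.0000, 24.0000])

|AB| ∈ {10}
|AD| ∈ {19}
|CD| ∈ {5}
|BD| ∈ [9, 29]
|AC| ∈ [14, 24]
|BC| ∈ [4, 34]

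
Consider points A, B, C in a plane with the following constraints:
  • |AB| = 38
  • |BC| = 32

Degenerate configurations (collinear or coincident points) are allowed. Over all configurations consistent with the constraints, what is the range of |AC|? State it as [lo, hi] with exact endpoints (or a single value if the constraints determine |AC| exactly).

|AC| ∈ [6, 70]  (≈ [6.0000, 70.0000])

|AB| ∈ {38}
|BC| ∈ {32}
|AC| ∈ [6, 70]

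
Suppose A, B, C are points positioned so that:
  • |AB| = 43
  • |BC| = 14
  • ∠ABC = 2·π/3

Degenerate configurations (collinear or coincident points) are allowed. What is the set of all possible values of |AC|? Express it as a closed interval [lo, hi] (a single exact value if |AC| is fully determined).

|AC| = √(2647)  (≈ 51.4490)

|AB| ∈ {43}
|BC| ∈ {14}
|AC| ∈ {√(2647)}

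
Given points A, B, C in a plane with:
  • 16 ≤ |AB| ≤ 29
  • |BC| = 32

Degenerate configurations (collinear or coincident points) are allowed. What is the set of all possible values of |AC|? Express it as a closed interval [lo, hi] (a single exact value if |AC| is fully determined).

|AB| ∈ [16, 29]
|BC| ∈ {32}
|AC| ∈ [3, 61]

|AC| ∈ [3, 61]  (≈ [3.0000, 61.0000])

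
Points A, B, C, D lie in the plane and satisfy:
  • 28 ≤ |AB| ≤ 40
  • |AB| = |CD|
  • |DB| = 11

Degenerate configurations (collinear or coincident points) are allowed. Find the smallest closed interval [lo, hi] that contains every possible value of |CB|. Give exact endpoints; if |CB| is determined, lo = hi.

|AB| ∈ [28, 40]
|BD| ∈ {11}
|CD| ∈ [28, 40]
|AD| ∈ [17, 51]
|BC| ∈ [17, 51]
|AC| ∈ [0, 91]

|CB| ∈ [17, 51]  (≈ [17.0000, 51.0000])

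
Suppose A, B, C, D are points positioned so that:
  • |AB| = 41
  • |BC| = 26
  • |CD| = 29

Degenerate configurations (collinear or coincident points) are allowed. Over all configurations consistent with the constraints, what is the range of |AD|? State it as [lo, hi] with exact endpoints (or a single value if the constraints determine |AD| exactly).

|AB| ∈ {41}
|BC| ∈ {26}
|CD| ∈ {29}
|AC| ∈ [15, 67]
|BD| ∈ [3, 55]
|AD| ∈ [0, 96]

|AD| ∈ [0, 96]  (≈ [0.0000, 96.0000])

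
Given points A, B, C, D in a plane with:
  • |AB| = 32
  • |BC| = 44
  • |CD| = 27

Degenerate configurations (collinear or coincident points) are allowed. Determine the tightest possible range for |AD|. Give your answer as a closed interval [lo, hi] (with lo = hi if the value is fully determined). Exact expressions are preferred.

|AB| ∈ {32}
|BC| ∈ {44}
|CD| ∈ {27}
|AC| ∈ [12, 76]
|BD| ∈ [17, 71]
|AD| ∈ [0, 103]

|AD| ∈ [0, 103]  (≈ [0.0000, 103.0000])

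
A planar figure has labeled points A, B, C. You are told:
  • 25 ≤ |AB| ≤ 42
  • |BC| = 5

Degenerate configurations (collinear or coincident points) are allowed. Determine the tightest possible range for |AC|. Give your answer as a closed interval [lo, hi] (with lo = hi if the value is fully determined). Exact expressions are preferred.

|AB| ∈ [25, 42]
|BC| ∈ {5}
|AC| ∈ [20, 47]

|AC| ∈ [20, 47]  (≈ [20.0000, 47.0000])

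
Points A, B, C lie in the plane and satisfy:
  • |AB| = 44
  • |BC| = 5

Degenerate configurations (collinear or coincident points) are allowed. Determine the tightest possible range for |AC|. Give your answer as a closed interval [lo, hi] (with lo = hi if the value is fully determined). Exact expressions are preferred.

|AB| ∈ {44}
|BC| ∈ {5}
|AC| ∈ [39, 49]

|AC| ∈ [39, 49]  (≈ [39.0000, 49.0000])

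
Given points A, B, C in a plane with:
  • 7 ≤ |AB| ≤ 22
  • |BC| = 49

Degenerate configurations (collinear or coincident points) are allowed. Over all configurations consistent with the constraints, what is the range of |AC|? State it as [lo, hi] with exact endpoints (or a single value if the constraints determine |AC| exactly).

|AB| ∈ [7, 22]
|BC| ∈ {49}
|AC| ∈ [27, 71]

|AC| ∈ [27, 71]  (≈ [27.0000, 71.0000])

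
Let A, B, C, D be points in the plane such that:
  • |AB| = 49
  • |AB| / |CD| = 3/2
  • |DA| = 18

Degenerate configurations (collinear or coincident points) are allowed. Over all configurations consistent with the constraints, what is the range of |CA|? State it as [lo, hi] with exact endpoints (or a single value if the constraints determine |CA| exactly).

|CA| ∈ [44/3, 152/3]  (≈ [14.6667, 50.6667])

|AB| ∈ {49}
|AD| ∈ {18}
|CD| ∈ {98/3}
|BD| ∈ [31, 67]
|AC| ∈ [44/3, 152/3]
|BC| ∈ [0, 299/3]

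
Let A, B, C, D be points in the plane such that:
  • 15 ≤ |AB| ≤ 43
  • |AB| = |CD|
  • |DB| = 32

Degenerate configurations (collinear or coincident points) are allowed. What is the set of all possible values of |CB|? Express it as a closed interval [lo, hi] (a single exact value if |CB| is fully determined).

|CB| ∈ [0, 75]  (≈ [0.0000, 75.0000])

|AB| ∈ [15, 43]
|BD| ∈ {32}
|CD| ∈ [15, 43]
|AD| ∈ [0, 75]
|BC| ∈ [0, 75]
|AC| ∈ [0, 118]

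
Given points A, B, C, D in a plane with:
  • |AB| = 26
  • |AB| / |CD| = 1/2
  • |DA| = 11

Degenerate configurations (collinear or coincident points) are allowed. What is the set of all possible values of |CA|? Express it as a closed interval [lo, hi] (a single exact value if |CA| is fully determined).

|AB| ∈ {26}
|AD| ∈ {11}
|CD| ∈ {52}
|BD| ∈ [15, 37]
|AC| ∈ [41, 63]
|BC| ∈ [15, 89]

|CA| ∈ [41, 63]  (≈ [41.0000, 63.0000])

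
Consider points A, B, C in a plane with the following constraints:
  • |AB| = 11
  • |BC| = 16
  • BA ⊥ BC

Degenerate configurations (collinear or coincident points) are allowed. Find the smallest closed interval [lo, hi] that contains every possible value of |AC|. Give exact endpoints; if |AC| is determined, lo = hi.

|AC| = √(377)  (≈ 19.4165)

|AB| ∈ {11}
|BC| ∈ {16}
|AC| ∈ {√(377)}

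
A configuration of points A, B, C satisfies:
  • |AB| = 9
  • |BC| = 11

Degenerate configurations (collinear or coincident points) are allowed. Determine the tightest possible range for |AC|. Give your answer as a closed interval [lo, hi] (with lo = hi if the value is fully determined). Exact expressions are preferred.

|AB| ∈ {9}
|BC| ∈ {11}
|AC| ∈ [2, 20]

|AC| ∈ [2, 20]  (≈ [2.0000, 20.0000])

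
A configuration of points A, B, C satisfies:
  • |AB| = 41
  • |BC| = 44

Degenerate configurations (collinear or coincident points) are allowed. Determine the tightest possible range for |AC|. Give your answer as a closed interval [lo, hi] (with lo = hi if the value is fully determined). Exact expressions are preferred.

|AC| ∈ [3, 85]  (≈ [3.0000, 85.0000])

|AB| ∈ {41}
|BC| ∈ {44}
|AC| ∈ [3, 85]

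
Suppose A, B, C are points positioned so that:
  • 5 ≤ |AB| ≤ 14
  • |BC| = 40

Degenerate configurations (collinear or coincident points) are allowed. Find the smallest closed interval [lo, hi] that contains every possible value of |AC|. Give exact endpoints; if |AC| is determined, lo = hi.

|AB| ∈ [5, 14]
|BC| ∈ {40}
|AC| ∈ [26, 54]

|AC| ∈ [26, 54]  (≈ [26.0000, 54.0000])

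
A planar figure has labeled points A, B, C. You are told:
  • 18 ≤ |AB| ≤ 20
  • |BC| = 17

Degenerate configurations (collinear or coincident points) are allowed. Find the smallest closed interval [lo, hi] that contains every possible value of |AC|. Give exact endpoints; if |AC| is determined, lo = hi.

|AC| ∈ [1, 37]  (≈ [1.0000, 37.0000])

|AB| ∈ [18, 20]
|BC| ∈ {17}
|AC| ∈ [1, 37]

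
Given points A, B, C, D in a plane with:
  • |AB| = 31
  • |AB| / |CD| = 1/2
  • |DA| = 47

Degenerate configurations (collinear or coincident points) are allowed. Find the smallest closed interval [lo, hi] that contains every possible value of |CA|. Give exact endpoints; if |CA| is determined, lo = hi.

|CA| ∈ [15, 109]  (≈ [15.0000, 109.0000])

|AB| ∈ {31}
|AD| ∈ {47}
|CD| ∈ {62}
|BD| ∈ [16, 78]
|AC| ∈ [15, 109]
|BC| ∈ [0, 140]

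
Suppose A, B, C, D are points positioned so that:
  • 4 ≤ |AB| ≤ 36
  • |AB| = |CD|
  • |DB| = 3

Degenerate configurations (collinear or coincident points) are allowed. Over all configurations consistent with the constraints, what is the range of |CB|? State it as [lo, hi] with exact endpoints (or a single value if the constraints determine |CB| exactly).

|AB| ∈ [4, 36]
|BD| ∈ {3}
|CD| ∈ [4, 36]
|AD| ∈ [1, 39]
|BC| ∈ [1, 39]
|AC| ∈ [0, 75]

|CB| ∈ [1, 39]  (≈ [1.0000, 39.0000])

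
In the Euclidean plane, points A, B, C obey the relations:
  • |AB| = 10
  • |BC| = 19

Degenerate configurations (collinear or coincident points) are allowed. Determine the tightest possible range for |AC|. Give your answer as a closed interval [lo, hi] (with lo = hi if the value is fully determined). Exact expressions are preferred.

|AB| ∈ {10}
|BC| ∈ {19}
|AC| ∈ [9, 29]

|AC| ∈ [9, 29]  (≈ [9.0000, 29.0000])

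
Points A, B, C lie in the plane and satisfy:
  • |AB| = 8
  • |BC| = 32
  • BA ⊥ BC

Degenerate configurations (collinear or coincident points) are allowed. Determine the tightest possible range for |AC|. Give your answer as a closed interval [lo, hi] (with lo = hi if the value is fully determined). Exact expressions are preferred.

|AB| ∈ {8}
|BC| ∈ {32}
|AC| ∈ {8·√(17)}

|AC| = 8·√(17)  (≈ 32.9848)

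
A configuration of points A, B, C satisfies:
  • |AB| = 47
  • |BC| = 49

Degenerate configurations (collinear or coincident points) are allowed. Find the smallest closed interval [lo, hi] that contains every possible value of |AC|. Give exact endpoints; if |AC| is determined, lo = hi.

|AC| ∈ [2, 96]  (≈ [2.0000, 96.0000])

|AB| ∈ {47}
|BC| ∈ {49}
|AC| ∈ [2, 96]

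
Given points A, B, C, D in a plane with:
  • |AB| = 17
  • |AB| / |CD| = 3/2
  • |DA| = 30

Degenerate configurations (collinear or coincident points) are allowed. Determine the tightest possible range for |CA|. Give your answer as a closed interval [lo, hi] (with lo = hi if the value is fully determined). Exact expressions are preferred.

|CA| ∈ [56/3, 124/3]  (≈ [18.6667, 41.3333])

|AB| ∈ {17}
|AD| ∈ {30}
|CD| ∈ {34/3}
|BD| ∈ [13, 47]
|AC| ∈ [56/3, 124/3]
|BC| ∈ [5/3, 175/3]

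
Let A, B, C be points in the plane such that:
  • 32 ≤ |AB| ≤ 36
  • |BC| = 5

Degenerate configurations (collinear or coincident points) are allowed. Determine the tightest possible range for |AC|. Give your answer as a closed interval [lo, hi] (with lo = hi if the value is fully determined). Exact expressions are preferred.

|AB| ∈ [32, 36]
|BC| ∈ {5}
|AC| ∈ [27, 41]

|AC| ∈ [27, 41]  (≈ [27.0000, 41.0000])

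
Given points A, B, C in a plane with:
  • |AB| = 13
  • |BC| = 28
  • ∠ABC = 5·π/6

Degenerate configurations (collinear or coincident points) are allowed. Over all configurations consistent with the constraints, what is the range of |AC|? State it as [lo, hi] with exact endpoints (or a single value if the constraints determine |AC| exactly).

|AC| = √(364·√(3) + 953)  (≈ 39.7928)

|AB| ∈ {13}
|BC| ∈ {28}
|AC| ∈ {√(364·√(3) + 953)}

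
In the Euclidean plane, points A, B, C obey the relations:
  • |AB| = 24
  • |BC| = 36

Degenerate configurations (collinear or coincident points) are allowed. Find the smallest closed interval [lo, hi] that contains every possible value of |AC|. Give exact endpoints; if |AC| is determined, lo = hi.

|AC| ∈ [12, 60]  (≈ [12.0000, 60.0000])

|AB| ∈ {24}
|BC| ∈ {36}
|AC| ∈ [12, 60]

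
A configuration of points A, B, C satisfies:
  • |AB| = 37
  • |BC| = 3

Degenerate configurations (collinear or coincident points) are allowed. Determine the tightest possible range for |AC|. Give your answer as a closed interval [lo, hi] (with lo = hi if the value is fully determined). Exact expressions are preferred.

|AB| ∈ {37}
|BC| ∈ {3}
|AC| ∈ [34, 40]

|AC| ∈ [34, 40]  (≈ [34.0000, 40.0000])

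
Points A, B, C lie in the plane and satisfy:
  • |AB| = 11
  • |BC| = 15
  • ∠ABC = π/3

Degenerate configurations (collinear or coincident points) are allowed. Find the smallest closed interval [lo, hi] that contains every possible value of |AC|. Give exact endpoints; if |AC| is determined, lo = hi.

|AB| ∈ {11}
|BC| ∈ {15}
|AC| ∈ {√(181)}

|AC| = √(181)  (≈ 13.4536)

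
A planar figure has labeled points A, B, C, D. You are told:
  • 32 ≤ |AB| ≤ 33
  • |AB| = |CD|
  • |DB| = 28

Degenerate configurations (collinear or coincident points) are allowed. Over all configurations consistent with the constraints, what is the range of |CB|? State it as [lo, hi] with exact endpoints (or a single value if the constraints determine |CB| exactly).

|AB| ∈ [32, 33]
|BD| ∈ {28}
|CD| ∈ [32, 33]
|AD| ∈ [4, 61]
|BC| ∈ [4, 61]
|AC| ∈ [0, 94]

|CB| ∈ [4, 61]  (≈ [4.0000, 61.0000])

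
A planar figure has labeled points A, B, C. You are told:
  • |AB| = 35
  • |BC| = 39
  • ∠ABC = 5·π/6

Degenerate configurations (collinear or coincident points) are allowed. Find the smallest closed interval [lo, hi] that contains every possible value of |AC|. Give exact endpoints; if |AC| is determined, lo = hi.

|AC| = √(1365·√(3) + 2746)  (≈ 71.4860)

|AB| ∈ {35}
|BC| ∈ {39}
|AC| ∈ {√(1365·√(3) + 2746)}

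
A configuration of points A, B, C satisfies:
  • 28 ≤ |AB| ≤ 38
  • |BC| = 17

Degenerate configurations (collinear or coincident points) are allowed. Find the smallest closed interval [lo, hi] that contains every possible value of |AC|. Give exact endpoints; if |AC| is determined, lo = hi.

|AB| ∈ [28, 38]
|BC| ∈ {17}
|AC| ∈ [11, 55]

|AC| ∈ [11, 55]  (≈ [11.0000, 55.0000])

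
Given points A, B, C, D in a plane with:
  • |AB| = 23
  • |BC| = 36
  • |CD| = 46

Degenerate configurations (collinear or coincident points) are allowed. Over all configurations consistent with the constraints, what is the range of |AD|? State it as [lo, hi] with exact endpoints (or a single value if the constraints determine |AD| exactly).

|AB| ∈ {23}
|BC| ∈ {36}
|CD| ∈ {46}
|AC| ∈ [13, 59]
|BD| ∈ [10, 82]
|AD| ∈ [0, 105]

|AD| ∈ [0, 105]  (≈ [0.0000, 105.0000])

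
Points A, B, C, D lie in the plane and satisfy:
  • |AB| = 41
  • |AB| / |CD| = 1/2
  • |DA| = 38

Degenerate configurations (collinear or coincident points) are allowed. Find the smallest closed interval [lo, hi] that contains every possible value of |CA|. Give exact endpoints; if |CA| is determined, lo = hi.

|CA| ∈ [44, 120]  (≈ [44.0000, 120.0000])

|AB| ∈ {41}
|AD| ∈ {38}
|CD| ∈ {82}
|BD| ∈ [3, 79]
|AC| ∈ [44, 120]
|BC| ∈ [3, 161]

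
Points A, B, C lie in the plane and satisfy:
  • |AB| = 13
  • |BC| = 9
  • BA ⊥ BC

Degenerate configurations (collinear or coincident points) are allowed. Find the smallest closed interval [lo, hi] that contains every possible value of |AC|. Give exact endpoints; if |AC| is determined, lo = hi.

|AC| = 5·√(10)  (≈ 15.8114)

|AB| ∈ {13}
|BC| ∈ {9}
|AC| ∈ {5·√(10)}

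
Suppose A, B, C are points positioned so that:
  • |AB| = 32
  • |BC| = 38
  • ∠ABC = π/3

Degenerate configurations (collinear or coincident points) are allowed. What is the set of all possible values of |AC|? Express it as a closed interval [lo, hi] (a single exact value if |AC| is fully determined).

|AB| ∈ {32}
|BC| ∈ {38}
|AC| ∈ {2·√(313)}

|AC| = 2·√(313)  (≈ 35.3836)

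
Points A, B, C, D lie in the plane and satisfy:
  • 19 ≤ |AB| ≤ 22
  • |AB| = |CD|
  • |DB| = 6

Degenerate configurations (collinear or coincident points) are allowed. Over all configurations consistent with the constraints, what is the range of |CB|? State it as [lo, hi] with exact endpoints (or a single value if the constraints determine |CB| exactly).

|AB| ∈ [19, 22]
|BD| ∈ {6}
|CD| ∈ [19, 22]
|AD| ∈ [13, 28]
|BC| ∈ [13, 28]
|AC| ∈ [0, 50]

|CB| ∈ [13, 28]  (≈ [13.0000, 28.0000])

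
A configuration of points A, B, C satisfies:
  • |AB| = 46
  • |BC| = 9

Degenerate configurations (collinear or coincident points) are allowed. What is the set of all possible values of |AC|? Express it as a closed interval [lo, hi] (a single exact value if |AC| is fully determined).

|AC| ∈ [37, 55]  (≈ [37.0000, 55.0000])

|AB| ∈ {46}
|BC| ∈ {9}
|AC| ∈ [37, 55]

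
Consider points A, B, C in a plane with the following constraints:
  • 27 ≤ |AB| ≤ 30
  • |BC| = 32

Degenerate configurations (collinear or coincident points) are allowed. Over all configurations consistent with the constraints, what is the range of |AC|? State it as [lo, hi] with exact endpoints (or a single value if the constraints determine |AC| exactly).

|AB| ∈ [27, 30]
|BC| ∈ {32}
|AC| ∈ [2, 62]

|AC| ∈ [2, 62]  (≈ [2.0000, 62.0000])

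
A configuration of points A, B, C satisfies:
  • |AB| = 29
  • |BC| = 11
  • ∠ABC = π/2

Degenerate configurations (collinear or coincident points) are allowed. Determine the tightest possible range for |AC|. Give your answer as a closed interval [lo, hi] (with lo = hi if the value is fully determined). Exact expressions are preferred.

|AC| = √(962)  (≈ 31.0161)

|AB| ∈ {29}
|BC| ∈ {11}
|AC| ∈ {√(962)}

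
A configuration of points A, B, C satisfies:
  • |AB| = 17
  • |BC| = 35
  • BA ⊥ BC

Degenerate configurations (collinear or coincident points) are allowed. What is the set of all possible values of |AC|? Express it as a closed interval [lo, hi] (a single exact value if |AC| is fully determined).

|AB| ∈ {17}
|BC| ∈ {35}
|AC| ∈ {√(1514)}

|AC| = √(1514)  (≈ 38.9102)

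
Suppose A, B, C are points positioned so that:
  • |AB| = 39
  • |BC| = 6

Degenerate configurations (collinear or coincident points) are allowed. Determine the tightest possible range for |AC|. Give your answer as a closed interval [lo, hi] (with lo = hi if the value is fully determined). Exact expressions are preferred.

|AC| ∈ [33, 45]  (≈ [33.0000, 45.0000])

|AB| ∈ {39}
|BC| ∈ {6}
|AC| ∈ [33, 45]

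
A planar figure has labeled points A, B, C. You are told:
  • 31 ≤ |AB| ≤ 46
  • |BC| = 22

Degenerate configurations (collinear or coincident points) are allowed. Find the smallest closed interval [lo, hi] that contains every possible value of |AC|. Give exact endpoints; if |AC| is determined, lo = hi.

|AC| ∈ [9, 68]  (≈ [9.0000, 68.0000])

|AB| ∈ [31, 46]
|BC| ∈ {22}
|AC| ∈ [9, 68]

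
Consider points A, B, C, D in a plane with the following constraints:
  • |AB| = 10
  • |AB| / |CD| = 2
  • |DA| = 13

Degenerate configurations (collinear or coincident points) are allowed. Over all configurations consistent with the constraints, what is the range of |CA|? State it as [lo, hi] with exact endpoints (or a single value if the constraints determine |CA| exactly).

|CA| ∈ [8, 18]  (≈ [8.0000, 18.0000])

|AB| ∈ {10}
|AD| ∈ {13}
|CD| ∈ {5}
|BD| ∈ [3, 23]
|AC| ∈ [8, 18]
|BC| ∈ [0, 28]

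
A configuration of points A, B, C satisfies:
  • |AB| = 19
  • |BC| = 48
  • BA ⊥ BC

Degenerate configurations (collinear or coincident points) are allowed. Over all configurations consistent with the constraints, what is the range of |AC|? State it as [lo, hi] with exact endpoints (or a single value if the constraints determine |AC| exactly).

|AC| = √(2665)  (≈ 51.6236)

|AB| ∈ {19}
|BC| ∈ {48}
|AC| ∈ {√(2665)}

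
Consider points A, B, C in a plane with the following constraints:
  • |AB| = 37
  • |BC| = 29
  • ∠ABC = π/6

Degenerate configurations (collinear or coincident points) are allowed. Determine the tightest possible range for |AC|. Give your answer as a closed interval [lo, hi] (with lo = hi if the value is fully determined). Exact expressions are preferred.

|AB| ∈ {37}
|BC| ∈ {29}
|AC| ∈ {√(2210 - 1073·√(3))}

|AC| = √(2210 - 1073·√(3))  (≈ 18.7486)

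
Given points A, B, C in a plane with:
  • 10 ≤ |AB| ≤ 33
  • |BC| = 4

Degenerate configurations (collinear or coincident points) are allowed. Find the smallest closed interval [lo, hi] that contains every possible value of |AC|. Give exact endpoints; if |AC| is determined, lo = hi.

|AC| ∈ [6, 37]  (≈ [6.0000, 37.0000])

|AB| ∈ [10, 33]
|BC| ∈ {4}
|AC| ∈ [6, 37]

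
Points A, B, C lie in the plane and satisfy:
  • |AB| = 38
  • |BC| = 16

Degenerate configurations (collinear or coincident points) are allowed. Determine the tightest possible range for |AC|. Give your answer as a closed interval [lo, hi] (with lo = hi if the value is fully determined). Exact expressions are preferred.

|AB| ∈ {38}
|BC| ∈ {16}
|AC| ∈ [22, 54]

|AC| ∈ [22, 54]  (≈ [22.0000, 54.0000])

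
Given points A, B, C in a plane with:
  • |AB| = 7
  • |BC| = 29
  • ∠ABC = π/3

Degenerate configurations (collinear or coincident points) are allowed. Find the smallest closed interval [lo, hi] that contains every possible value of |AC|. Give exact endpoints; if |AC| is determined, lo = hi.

|AC| = √(687)  (≈ 26.2107)

|AB| ∈ {7}
|BC| ∈ {29}
|AC| ∈ {√(687)}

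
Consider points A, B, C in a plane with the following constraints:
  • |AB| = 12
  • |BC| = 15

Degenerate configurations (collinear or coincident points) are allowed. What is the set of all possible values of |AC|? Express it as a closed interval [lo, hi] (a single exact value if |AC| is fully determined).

|AB| ∈ {12}
|BC| ∈ {15}
|AC| ∈ [3, 27]

|AC| ∈ [3, 27]  (≈ [3.0000, 27.0000])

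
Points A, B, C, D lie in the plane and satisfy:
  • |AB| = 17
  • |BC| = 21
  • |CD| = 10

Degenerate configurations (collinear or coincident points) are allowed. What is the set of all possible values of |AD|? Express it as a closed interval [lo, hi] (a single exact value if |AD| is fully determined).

|AD| ∈ [0, 48]  (≈ [0.0000, 48.0000])

|AB| ∈ {17}
|BC| ∈ {21}
|CD| ∈ {10}
|AC| ∈ [4, 38]
|BD| ∈ [11, 31]
|AD| ∈ [0, 48]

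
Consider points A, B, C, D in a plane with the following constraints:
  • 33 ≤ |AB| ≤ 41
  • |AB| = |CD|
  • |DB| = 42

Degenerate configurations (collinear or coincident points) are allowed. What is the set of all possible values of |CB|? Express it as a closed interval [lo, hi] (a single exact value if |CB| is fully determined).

|CB| ∈ [1, 83]  (≈ [1.0000, 83.0000])

|AB| ∈ [33, 41]
|BD| ∈ {42}
|CD| ∈ [33, 41]
|AD| ∈ [1, 83]
|BC| ∈ [1, 83]
|AC| ∈ [0, 124]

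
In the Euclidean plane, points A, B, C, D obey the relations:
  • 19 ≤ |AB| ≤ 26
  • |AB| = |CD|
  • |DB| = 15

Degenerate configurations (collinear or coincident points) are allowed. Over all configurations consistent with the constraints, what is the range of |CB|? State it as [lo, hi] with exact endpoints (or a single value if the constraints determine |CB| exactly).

|AB| ∈ [19, 26]
|BD| ∈ {15}
|CD| ∈ [19, 26]
|AD| ∈ [4, 41]
|BC| ∈ [4, 41]
|AC| ∈ [0, 67]

|CB| ∈ [4, 41]  (≈ [4.0000, 41.0000])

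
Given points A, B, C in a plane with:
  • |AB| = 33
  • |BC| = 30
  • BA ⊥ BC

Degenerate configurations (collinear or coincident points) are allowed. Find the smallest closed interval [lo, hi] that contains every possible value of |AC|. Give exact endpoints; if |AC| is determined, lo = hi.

|AB| ∈ {33}
|BC| ∈ {30}
|AC| ∈ {3·√(221)}

|AC| = 3·√(221)  (≈ 44.5982)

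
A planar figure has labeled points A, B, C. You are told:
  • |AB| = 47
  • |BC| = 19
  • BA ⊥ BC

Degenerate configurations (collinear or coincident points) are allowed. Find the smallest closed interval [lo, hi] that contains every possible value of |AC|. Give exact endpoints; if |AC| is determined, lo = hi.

|AB| ∈ {47}
|BC| ∈ {19}
|AC| ∈ {√(2570)}

|AC| = √(2570)  (≈ 50.6952)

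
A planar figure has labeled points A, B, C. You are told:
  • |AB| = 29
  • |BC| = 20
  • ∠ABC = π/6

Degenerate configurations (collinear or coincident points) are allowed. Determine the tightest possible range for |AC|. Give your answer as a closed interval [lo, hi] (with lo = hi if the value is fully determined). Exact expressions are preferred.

|AB| ∈ {29}
|BC| ∈ {20}
|AC| ∈ {√(1241 - 580·√(3))}

|AC| = √(1241 - 580·√(3))  (≈ 15.3756)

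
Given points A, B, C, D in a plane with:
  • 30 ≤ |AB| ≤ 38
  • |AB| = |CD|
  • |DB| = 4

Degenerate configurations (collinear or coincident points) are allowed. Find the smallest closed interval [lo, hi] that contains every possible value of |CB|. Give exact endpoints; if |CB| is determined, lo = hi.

|AB| ∈ [30, 38]
|BD| ∈ {4}
|CD| ∈ [30, 38]
|AD| ∈ [26, 42]
|BC| ∈ [26, 42]
|AC| ∈ [0, 80]

|CB| ∈ [26, 42]  (≈ [26.0000, 42.0000])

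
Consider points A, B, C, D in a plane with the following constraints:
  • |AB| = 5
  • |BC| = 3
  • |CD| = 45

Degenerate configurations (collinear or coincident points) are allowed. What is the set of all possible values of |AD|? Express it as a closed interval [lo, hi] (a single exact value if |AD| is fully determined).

|AD| ∈ [37, 53]  (≈ [37.0000, 53.0000])

|AB| ∈ {5}
|BC| ∈ {3}
|CD| ∈ {45}
|AC| ∈ [2, 8]
|BD| ∈ [42, 48]
|AD| ∈ [37, 53]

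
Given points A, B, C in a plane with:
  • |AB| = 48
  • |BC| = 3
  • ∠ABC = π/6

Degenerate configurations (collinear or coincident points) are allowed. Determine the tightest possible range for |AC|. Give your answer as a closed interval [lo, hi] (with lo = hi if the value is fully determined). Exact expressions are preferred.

|AB| ∈ {48}
|BC| ∈ {3}
|AC| ∈ {3·√(257 - 16·√(3))}

|AC| = 3·√(257 - 16·√(3))  (≈ 45.4267)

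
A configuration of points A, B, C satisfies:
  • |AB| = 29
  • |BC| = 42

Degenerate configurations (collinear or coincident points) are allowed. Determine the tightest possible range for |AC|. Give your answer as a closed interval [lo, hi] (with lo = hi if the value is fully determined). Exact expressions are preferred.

|AC| ∈ [13, 71]  (≈ [13.0000, 71.0000])

|AB| ∈ {29}
|BC| ∈ {42}
|AC| ∈ [13, 71]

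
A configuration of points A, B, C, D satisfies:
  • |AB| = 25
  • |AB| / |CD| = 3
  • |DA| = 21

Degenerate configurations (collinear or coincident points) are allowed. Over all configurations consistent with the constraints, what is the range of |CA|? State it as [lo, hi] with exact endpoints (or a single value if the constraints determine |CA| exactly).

|CA| ∈ [38/3, 88/3]  (≈ [12.6667, 29.3333])

|AB| ∈ {25}
|AD| ∈ {21}
|CD| ∈ {25/3}
|BD| ∈ [4, 46]
|AC| ∈ [38/3, 88/3]
|BC| ∈ [0, 163/3]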